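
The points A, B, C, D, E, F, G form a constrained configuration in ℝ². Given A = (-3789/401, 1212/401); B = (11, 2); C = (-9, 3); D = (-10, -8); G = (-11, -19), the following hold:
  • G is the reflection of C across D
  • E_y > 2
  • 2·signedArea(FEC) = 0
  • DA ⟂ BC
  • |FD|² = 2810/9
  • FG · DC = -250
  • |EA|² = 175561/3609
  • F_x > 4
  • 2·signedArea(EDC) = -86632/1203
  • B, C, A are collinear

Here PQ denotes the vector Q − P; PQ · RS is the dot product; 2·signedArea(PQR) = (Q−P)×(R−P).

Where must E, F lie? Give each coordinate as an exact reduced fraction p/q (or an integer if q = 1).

E = (-2987/1203, 3217/1203)
F = (13/3, 7/3)

1. F_x = 13/3  [line -1·x + -11·y + 30 = 0 ∩ |FD|² = 2810/9]
2. F_y = 7/3  [line -1·x + -11·y + 30 = 0 ∩ |FD|² = 2810/9]
   → F = (13/3, 7/3)
3. E_x = -2987/1203  [2·signedArea(EDC) = -86632/1203 ∩ 2·signedArea(FEC) = 0]
4. E_y = 3217/1203  [2·signedArea(EDC) = -86632/1203 ∩ 2·signedArea(FEC) = 0]
   → E = (-2987/1203, 3217/1203)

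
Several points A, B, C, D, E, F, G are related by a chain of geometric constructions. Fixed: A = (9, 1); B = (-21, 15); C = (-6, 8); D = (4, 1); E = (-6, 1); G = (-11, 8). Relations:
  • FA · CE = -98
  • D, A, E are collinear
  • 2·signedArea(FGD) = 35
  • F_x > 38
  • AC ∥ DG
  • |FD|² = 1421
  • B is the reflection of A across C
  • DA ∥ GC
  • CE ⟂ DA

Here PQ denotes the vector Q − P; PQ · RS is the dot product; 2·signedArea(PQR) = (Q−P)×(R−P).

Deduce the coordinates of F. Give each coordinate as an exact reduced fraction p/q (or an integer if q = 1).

F = (39, -13)

1. F_x = 39  [2·signedArea(FGD) = 35 ∩ FA · CE = -98]
2. F_y = -13  [2·signedArea(FGD) = 35 ∩ FA · CE = -98]
   → F = (39, -13)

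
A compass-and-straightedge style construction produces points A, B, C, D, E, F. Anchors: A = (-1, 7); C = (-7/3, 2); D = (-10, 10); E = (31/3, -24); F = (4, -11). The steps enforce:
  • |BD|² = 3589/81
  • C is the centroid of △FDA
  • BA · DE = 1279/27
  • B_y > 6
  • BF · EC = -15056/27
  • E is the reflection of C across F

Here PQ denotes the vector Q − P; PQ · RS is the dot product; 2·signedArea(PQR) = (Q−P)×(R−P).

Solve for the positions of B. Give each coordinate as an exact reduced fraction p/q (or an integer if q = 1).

1. B_x = -40/9  [BA · DE = 1279/27 ∩ BF · EC = -15056/27]
2. B_y = 19/3  [BA · DE = 1279/27 ∩ BF · EC = -15056/27]
   → B = (-40/9, 19/3)

B = (-40/9, 19/3)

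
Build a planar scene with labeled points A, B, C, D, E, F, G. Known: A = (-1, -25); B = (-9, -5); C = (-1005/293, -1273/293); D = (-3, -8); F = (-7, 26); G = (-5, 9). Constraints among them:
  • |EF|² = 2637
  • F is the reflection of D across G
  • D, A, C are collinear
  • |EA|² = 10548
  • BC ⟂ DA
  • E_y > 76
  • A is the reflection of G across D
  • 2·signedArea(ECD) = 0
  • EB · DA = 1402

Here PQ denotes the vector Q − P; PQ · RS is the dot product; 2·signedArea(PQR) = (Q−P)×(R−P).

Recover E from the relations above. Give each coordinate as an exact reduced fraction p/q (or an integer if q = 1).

1. E_x = -13  [2·signedArea(ECD) = 0 ∩ EB · DA = 1402]
2. E_y = 77  [2·signedArea(ECD) = 0 ∩ EB · DA = 1402]
   → E = (-13, 77)

E = (-13, 77)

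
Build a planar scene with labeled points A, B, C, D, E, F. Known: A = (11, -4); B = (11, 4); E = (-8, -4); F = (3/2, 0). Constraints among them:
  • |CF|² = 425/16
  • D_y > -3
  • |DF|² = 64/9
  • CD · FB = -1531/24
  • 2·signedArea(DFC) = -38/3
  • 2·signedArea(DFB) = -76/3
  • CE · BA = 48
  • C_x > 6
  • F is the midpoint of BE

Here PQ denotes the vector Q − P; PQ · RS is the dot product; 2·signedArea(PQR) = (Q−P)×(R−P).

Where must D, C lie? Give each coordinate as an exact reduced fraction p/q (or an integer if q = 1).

C = (25/4, 2)
D = (3/2, -8/3)

1. C_y = 2  [CE · BA = 48]
2. C_x = 25/4  [|CF|² = 425/16]
   → C = (25/4, 2)
3. D_x = 3/2  [2·signedArea(DFC) = -38/3 ∩ CD · FB = -1531/24]
4. D_y = -8/3  [2·signedArea(DFC) = -38/3 ∩ CD · FB = -1531/24]
   → D = (3/2, -8/3)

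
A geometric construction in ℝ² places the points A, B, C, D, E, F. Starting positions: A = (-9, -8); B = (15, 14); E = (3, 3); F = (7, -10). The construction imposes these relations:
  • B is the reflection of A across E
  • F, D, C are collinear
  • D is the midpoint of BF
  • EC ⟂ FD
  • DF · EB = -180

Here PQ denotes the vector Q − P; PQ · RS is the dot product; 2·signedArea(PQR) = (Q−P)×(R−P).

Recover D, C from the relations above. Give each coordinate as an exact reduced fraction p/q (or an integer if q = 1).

1. D_x = 11  [D is the midpoint of BF]
2. D_y = 2  [D is the midpoint of BF]
   → D = (11, 2)
3. C_x = 21/2  [F, D, C are collinear ∩ EC ⟂ FD]
4. C_y = 1/2  [F, D, C are collinear ∩ EC ⟂ FD]
   → C = (21/2, 1/2)

C = (21/2, 1/2)
D = (11, 2)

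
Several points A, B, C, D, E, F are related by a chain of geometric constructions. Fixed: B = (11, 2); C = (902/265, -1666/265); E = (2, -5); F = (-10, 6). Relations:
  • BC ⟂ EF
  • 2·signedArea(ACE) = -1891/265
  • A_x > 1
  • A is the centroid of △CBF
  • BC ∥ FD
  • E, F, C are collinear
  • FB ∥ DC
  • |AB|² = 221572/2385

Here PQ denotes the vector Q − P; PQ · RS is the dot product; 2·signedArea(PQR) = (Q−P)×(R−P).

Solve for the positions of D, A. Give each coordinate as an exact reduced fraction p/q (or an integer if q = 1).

A = (389/265, 454/795)
D = (-4663/265, -606/265)

1. D_x = -4663/265  [FB ∥ DC ∩ BC ∥ FD]
2. D_y = -606/265  [FB ∥ DC ∩ BC ∥ FD]
   → D = (-4663/265, -606/265)
3. A_x = 389/265  [A is the centroid of △CBF]
4. A_y = 454/795  [A is the centroid of △CBF]
   → A = (389/265, 454/795)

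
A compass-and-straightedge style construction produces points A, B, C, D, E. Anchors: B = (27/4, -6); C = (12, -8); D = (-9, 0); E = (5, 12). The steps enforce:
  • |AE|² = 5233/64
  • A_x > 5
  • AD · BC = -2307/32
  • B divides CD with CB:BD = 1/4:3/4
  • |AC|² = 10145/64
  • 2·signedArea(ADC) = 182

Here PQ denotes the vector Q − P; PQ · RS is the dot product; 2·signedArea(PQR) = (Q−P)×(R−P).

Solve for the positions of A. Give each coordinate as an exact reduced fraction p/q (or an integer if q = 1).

1. A_x = 47/8  [AD · BC = -2307/32 ∩ 2·signedArea(ADC) = 182]
2. A_y = 3  [AD · BC = -2307/32 ∩ 2·signedArea(ADC) = 182]
   → A = (47/8, 3)

A = (47/8, 3)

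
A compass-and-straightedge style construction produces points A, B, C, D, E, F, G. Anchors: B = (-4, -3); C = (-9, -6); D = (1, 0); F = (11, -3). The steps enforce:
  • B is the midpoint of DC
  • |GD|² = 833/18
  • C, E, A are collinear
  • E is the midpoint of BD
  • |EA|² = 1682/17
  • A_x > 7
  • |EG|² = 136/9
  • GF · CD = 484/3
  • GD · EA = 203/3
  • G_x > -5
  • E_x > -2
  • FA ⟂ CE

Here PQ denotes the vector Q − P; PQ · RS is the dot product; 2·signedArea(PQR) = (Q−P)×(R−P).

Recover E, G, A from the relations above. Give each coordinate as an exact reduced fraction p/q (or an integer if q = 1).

A = (239/34, 123/34)
E = (-3/2, -3/2)
G = (-29/6, -7/2)

1. E_x = -3/2  [E is the midpoint of BD]
2. E_y = -3/2  [E is the midpoint of BD]
   → E = (-3/2, -3/2)
3. G_x = -29/6  [line -10·x + -6·y + -208/3 = 0 ∩ |GD|² = 833/18]
4. G_y = -7/2  [line -10·x + -6·y + -208/3 = 0 ∩ |GD|² = 833/18]
   → G = (-29/6, -7/2)
5. A_x = 239/34  [GD · EA = 203/3 ∩ C, E, A are collinear]
6. A_y = 123/34  [GD · EA = 203/3 ∩ C, E, A are collinear]
   → A = (239/34, 123/34)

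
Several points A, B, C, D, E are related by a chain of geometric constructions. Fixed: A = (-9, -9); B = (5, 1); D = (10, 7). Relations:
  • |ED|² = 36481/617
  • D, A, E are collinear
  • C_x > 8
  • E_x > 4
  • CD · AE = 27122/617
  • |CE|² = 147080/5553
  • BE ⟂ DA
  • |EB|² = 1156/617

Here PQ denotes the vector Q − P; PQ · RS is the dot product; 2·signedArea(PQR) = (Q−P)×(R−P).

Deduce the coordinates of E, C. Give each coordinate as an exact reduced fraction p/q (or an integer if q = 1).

C = (25/3, 5)
E = (2541/617, 1263/617)

1. E_x = 2541/617  [D, A, E are collinear ∩ BE ⟂ DA]
2. E_y = 1263/617  [D, A, E are collinear ∩ BE ⟂ DA]
   → E = (2541/617, 1263/617)
3. C_x = 25/3  [line -8094/617·x + -6816/617·y + 101530/617 = 0 ∩ |CE|² = 147080/5553]
4. C_y = 5  [line -8094/617·x + -6816/617·y + 101530/617 = 0 ∩ |CE|² = 147080/5553]
   → C = (25/3, 5)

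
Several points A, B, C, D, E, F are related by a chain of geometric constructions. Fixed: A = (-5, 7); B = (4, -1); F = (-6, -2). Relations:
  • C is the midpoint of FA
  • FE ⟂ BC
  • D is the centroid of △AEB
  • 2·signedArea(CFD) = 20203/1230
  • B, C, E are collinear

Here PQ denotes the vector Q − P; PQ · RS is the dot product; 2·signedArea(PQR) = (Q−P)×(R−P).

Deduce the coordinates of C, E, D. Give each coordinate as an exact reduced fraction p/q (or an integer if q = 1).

1. C_x = -11/2  [C is the midpoint of FA]
2. C_y = 5/2  [C is the midpoint of FA]
   → C = (-11/2, 5/2)
3. E_x = -1837/410  [B, C, E are collinear ∩ FE ⟂ BC]
4. E_y = 871/410  [B, C, E are collinear ∩ FE ⟂ BC]
   → E = (-1837/410, 871/410)
5. D_x = -749/410  [D is the centroid of △AEB]
6. D_y = 3331/1230  [D is the centroid of △AEB]
   → D = (-749/410, 3331/1230)

C = (-11/2, 5/2)
D = (-749/410, 3331/1230)
E = (-1837/410, 871/410)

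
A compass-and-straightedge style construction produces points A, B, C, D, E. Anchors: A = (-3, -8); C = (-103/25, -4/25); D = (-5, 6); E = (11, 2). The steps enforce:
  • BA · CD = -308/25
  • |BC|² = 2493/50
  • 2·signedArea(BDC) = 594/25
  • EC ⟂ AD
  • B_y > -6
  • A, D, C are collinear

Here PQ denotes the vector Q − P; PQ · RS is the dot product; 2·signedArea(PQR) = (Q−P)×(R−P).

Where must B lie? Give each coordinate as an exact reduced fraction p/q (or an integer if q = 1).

B = (1/2, -11/2)

1. B_x = 1/2  [BA · CD = -308/25 ∩ 2·signedArea(BDC) = 594/25]
2. B_y = -11/2  [BA · CD = -308/25 ∩ 2·signedArea(BDC) = 594/25]
   → B = (1/2, -11/2)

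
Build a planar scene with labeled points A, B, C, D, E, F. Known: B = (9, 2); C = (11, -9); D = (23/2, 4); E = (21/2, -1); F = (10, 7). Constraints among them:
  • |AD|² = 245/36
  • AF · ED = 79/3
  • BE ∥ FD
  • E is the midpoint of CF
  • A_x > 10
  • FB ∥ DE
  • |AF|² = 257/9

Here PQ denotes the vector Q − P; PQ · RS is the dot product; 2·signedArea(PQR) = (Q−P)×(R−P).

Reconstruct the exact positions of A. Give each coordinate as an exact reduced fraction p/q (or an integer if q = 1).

1. A_x = 31/3  [line -1·x + -5·y + 56/3 = 0 ∩ |AF|² = 257/9]
2. A_y = 5/3  [line -1·x + -5·y + 56/3 = 0 ∩ |AF|² = 257/9]
   → A = (31/3, 5/3)

A = (31/3, 5/3)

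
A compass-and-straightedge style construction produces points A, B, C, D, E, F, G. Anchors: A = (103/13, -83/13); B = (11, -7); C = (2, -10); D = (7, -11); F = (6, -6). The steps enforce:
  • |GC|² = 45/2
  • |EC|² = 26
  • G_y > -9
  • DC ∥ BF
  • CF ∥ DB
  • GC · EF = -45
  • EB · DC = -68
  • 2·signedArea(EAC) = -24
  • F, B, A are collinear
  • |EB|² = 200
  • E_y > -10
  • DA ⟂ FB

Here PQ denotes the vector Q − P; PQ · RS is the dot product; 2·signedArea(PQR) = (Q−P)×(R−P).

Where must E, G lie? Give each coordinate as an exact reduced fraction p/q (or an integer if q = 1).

E = (-3, -9)
G = (13/2, -17/2)

1. E_x = -3  [2·signedArea(EAC) = -24 ∩ EB · DC = -68]
2. E_y = -9  [2·signedArea(EAC) = -24 ∩ EB · DC = -68]
   → E = (-3, -9)
3. G_x = 13/2  [line -9·x + -3·y + 33 = 0 ∩ |GC|² = 45/2]
4. G_y = -17/2  [line -9·x + -3·y + 33 = 0 ∩ |GC|² = 45/2]
   → G = (13/2, -17/2)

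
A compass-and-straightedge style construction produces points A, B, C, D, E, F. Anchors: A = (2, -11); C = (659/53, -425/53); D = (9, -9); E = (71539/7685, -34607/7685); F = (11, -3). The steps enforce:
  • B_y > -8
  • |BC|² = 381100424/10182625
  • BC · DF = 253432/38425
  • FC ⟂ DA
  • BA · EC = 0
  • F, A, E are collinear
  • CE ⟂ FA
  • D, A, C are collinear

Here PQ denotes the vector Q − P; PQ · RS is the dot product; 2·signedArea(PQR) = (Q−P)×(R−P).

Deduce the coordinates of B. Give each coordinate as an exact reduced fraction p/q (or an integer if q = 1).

B = (245357/38425, -272891/38425)

1. B_x = 245357/38425  [BA · EC = 0 ∩ BC · DF = 253432/38425]
2. B_y = -272891/38425  [BA · EC = 0 ∩ BC · DF = 253432/38425]
   → B = (245357/38425, -272891/38425)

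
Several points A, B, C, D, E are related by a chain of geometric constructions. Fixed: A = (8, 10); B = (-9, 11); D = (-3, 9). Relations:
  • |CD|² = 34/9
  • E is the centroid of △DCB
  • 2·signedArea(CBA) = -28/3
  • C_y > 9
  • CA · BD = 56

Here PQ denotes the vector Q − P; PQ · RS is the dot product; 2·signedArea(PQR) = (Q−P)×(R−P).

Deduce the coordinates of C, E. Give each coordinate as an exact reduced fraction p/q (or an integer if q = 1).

1. C_x = -4/3  [CA · BD = 56 ∩ 2·signedArea(CBA) = -28/3]
2. C_y = 10  [CA · BD = 56 ∩ 2·signedArea(CBA) = -28/3]
   → C = (-4/3, 10)
3. E_x = -40/9  [E is the centroid of △DCB]
4. E_y = 10  [E is the centroid of △DCB]
   → E = (-40/9, 10)

C = (-4/3, 10)
E = (-40/9, 10)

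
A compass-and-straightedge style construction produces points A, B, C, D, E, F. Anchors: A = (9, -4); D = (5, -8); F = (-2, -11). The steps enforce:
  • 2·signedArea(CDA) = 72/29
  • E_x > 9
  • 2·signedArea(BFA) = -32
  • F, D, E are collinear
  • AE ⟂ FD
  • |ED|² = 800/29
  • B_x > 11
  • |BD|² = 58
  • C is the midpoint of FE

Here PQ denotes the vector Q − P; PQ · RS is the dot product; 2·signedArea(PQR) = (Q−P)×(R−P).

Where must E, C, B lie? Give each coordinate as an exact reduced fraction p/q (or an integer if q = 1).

1. E_x = 285/29  [F, D, E are collinear ∩ AE ⟂ FD]
2. E_y = -172/29  [F, D, E are collinear ∩ AE ⟂ FD]
   → E = (285/29, -172/29)
3. C_x = 227/58  [C is the midpoint of FE]
4. C_y = -491/58  [C is the midpoint of FE]
   → C = (227/58, -491/58)
5. B_x = 12  [line -7·x + 11·y + 139 = 0 ∩ |BD|² = 58]
6. B_y = -5  [line -7·x + 11·y + 139 = 0 ∩ |BD|² = 58]
   → B = (12, -5)

B = (12, -5)
C = (227/58, -491/58)
E = (285/29, -172/29)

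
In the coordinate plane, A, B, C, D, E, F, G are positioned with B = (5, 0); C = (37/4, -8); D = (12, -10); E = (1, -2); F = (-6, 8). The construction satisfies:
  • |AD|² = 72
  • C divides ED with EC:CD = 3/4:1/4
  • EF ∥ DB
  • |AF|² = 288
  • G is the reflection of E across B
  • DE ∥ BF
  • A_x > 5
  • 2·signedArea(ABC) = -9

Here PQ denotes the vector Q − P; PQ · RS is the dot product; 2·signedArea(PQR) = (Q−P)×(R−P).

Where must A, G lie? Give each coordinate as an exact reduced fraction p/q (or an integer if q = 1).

1. A_x = 6  [line 8·x + 17/4·y + -31 = 0 ∩ |AF|² = 288]
2. A_y = -4  [line 8·x + 17/4·y + -31 = 0 ∩ |AF|² = 288]
   → A = (6, -4)
3. G_x = 9  [G is the reflection of E across B]
4. G_y = 2  [G is the reflection of E across B]
   → G = (9, 2)

A = (6, -4)
G = (9, 2)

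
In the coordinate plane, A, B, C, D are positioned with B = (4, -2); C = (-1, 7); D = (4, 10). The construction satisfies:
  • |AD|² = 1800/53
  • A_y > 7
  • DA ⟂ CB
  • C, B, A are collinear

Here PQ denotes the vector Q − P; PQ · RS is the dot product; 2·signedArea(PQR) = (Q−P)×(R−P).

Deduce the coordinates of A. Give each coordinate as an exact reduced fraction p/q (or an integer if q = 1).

1. A_x = -58/53  [C, B, A are collinear ∩ DA ⟂ CB]
2. A_y = 380/53  [C, B, A are collinear ∩ DA ⟂ CB]
   → A = (-58/53, 380/53)

A = (-58/53, 380/53)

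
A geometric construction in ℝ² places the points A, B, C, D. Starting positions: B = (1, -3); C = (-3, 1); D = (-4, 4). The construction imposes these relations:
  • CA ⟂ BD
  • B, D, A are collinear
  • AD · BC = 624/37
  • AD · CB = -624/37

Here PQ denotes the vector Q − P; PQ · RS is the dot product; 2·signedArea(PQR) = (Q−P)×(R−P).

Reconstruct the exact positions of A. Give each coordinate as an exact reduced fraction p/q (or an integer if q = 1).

1. A_x = -83/37  [B, D, A are collinear ∩ CA ⟂ BD]
2. A_y = 57/37  [B, D, A are collinear ∩ CA ⟂ BD]
   → A = (-83/37, 57/37)

A = (-83/37, 57/37)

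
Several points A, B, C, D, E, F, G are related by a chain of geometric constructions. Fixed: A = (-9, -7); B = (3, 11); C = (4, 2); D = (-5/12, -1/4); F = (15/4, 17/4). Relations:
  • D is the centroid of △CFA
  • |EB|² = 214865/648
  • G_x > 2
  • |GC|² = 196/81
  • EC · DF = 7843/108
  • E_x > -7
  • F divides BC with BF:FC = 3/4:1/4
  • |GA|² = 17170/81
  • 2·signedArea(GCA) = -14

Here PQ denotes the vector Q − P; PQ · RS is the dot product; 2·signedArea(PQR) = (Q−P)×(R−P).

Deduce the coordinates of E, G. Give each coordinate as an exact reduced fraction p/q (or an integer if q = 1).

1. E_x = -221/36  [line -25/6·x + -9/2·y + -5071/108 = 0 ∩ |EB|² = 214865/648]
2. E_y = -19/4  [line -25/6·x + -9/2·y + -5071/108 = 0 ∩ |EB|² = 214865/648]
   → E = (-221/36, -19/4)
3. G_x = 22/9  [line 9·x + -13·y + 4 = 0 ∩ |GA|² = 17170/81]
4. G_y = 2  [line 9·x + -13·y + 4 = 0 ∩ |GA|² = 17170/81]
   → G = (22/9, 2)

E = (-221/36, -19/4)
G = (22/9, 2)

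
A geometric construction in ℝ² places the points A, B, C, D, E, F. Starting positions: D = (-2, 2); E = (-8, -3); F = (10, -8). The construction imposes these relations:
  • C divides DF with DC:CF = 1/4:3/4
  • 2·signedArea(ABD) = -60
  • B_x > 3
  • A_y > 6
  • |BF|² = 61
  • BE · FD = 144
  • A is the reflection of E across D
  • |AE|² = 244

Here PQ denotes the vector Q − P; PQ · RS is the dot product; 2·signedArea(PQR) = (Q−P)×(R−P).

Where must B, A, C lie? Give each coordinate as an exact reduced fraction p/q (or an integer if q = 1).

A = (4, 7)
B = (4, -3)
C = (1, -1/2)

1. B_x = 4  [line 12·x + -10·y + -78 = 0 ∩ |BF|² = 61]
2. B_y = -3  [line 12·x + -10·y + -78 = 0 ∩ |BF|² = 61]
   → B = (4, -3)
3. A_x = 4  [A is the reflection of E across D]
4. A_y = 7  [A is the reflection of E across D]
   → A = (4, 7)
5. C_x = 1  [C divides DF with DC:CF = 1/4:3/4]
6. C_y = -1/2  [C divides DF with DC:CF = 1/4:3/4]
   → C = (1, -1/2)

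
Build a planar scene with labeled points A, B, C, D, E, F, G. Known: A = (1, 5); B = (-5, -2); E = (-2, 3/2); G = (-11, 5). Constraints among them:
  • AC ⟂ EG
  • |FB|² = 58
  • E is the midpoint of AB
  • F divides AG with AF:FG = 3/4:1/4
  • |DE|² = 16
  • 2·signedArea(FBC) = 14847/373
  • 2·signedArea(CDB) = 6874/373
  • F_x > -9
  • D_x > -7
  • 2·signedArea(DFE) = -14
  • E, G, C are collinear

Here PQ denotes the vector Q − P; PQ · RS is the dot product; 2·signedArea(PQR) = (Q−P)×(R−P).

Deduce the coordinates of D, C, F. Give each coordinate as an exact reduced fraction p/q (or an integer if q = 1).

1. C_x = -215/373  [E, G, C are collinear ∩ AC ⟂ EG]
2. C_y = 353/373  [E, G, C are collinear ∩ AC ⟂ EG]
   → C = (-215/373, 353/373)
3. F_x = -8  [F divides AG with AF:FG = 3/4:1/4]
4. F_y = 5  [F divides AG with AF:FG = 3/4:1/4]
   → F = (-8, 5)
5. D_x = -6  [2·signedArea(DFE) = -14 ∩ 2·signedArea(CDB) = 6874/373]
6. D_y = 3/2  [2·signedArea(DFE) = -14 ∩ 2·signedArea(CDB) = 6874/373]
   → D = (-6, 3/2)

C = (-215/373, 353/373)
D = (-6, 3/2)
F = (-8, 5)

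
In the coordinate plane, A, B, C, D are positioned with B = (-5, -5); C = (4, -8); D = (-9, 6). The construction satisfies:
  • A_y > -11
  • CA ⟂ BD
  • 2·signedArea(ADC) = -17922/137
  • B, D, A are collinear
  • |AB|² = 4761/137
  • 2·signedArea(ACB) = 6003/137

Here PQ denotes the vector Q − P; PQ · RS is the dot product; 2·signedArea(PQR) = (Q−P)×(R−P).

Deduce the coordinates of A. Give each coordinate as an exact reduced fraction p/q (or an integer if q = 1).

1. A_x = -409/137  [B, D, A are collinear ∩ CA ⟂ BD]
2. A_y = -1444/137  [B, D, A are collinear ∩ CA ⟂ BD]
   → A = (-409/137, -1444/137)

A = (-409/137, -1444/137)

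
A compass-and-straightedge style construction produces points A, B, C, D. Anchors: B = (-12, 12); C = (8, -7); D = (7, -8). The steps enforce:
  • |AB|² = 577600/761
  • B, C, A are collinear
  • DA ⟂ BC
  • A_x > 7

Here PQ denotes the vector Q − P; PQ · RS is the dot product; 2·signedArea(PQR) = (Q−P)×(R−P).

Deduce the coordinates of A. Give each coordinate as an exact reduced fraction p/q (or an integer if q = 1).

A = (6068/761, -5308/761)

1. A_x = 6068/761  [B, C, A are collinear ∩ DA ⟂ BC]
2. A_y = -5308/761  [B, C, A are collinear ∩ DA ⟂ BC]
   → A = (6068/761, -5308/761)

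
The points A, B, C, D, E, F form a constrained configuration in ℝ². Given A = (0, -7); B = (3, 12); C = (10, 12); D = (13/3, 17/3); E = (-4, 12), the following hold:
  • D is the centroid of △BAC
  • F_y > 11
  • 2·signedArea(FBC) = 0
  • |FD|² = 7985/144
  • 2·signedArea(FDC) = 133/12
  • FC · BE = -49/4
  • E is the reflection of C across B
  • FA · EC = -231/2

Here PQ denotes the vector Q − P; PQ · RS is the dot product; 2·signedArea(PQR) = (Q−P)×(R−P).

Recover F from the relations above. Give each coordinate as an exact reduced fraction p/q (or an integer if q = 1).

F = (33/4, 12)

1. F_x = 33/4  [2·signedArea(FBC) = 0 ∩ FA · EC = -231/2]
2. F_y = 12  [2·signedArea(FBC) = 0 ∩ FA · EC = -231/2]
   → F = (33/4, 12)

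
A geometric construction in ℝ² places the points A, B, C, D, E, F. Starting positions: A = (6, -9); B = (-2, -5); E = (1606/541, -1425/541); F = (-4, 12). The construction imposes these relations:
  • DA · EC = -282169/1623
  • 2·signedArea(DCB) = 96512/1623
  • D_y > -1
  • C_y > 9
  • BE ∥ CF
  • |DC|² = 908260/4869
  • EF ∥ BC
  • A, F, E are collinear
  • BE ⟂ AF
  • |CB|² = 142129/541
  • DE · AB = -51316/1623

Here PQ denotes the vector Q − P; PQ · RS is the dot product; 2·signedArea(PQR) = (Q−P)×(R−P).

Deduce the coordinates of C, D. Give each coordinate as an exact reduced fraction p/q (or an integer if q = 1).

C = (-4852/541, 5212/541)
D = (0, -2/3)

1. C_x = -4852/541  [BE ∥ CF ∩ EF ∥ BC]
2. C_y = 5212/541  [BE ∥ CF ∩ EF ∥ BC]
   → C = (-4852/541, 5212/541)
3. D_x = 0  [2·signedArea(DCB) = 96512/1623 ∩ DA · EC = -282169/1623]
4. D_y = -2/3  [2·signedArea(DCB) = 96512/1623 ∩ DA · EC = -282169/1623]
   → D = (0, -2/3)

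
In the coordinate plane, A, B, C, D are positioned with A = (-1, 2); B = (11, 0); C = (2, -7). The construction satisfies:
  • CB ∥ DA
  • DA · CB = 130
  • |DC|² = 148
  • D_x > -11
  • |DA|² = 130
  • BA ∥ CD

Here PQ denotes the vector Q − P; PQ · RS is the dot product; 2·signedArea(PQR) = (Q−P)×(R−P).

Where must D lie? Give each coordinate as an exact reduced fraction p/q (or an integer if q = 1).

1. D_x = -10  [CB ∥ DA ∩ BA ∥ CD]
2. D_y = -5  [CB ∥ DA ∩ BA ∥ CD]
   → D = (-10, -5)

D = (-10, -5)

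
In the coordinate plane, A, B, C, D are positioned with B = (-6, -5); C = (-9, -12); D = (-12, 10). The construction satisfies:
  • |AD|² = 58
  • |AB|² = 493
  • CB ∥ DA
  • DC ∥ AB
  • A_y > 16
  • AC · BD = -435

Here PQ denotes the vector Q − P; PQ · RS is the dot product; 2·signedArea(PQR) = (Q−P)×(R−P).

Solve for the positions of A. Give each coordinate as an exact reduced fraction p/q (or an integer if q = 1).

1. A_x = -9  [DC ∥ AB ∩ CB ∥ DA]
2. A_y = 17  [DC ∥ AB ∩ CB ∥ DA]
   → A = (-9, 17)

A = (-9, 17)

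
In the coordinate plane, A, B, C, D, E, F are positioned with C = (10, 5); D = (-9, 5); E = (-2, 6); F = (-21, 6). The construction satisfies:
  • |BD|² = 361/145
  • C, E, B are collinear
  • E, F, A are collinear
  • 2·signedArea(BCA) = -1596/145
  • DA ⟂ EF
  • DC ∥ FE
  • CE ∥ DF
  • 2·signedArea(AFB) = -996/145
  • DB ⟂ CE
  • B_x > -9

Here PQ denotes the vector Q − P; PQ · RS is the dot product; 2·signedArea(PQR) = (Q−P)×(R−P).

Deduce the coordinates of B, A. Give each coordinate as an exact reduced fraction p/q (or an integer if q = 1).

1. B_x = -1286/145  [C, E, B are collinear ∩ DB ⟂ CE]
2. B_y = 953/145  [C, E, B are collinear ∩ DB ⟂ CE]
   → B = (-1286/145, 953/145)
3. A_x = -9  [E, F, A are collinear ∩ DA ⟂ EF]
4. A_y = 6  [E, F, A are collinear ∩ DA ⟂ EF]
   → A = (-9, 6)

A = (-9, 6)
B = (-1286/145, 953/145)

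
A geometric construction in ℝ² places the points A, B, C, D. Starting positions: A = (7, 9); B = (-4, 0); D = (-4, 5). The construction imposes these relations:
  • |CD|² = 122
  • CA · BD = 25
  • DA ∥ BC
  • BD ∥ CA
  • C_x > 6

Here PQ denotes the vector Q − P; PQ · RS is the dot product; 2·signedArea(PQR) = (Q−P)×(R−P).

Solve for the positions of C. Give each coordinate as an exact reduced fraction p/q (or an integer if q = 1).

1. C_x = 7  [BD ∥ CA ∩ DA ∥ BC]
2. C_y = 4  [BD ∥ CA ∩ DA ∥ BC]
   → C = (7, 4)

C = (7, 4)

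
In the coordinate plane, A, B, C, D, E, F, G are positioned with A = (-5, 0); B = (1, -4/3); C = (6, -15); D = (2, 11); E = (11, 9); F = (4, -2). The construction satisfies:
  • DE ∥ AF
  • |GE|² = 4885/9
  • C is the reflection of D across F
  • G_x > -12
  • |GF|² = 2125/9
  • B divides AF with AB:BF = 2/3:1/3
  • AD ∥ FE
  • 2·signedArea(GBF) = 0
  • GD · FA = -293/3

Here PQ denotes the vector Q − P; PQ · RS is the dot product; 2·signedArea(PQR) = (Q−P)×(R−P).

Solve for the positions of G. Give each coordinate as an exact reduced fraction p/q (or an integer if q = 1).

G = (-11, 4/3)

1. G_x = -11  [2·signedArea(GBF) = 0 ∩ GD · FA = -293/3]
2. G_y = 4/3  [2·signedArea(GBF) = 0 ∩ GD · FA = -293/3]
   → G = (-11, 4/3)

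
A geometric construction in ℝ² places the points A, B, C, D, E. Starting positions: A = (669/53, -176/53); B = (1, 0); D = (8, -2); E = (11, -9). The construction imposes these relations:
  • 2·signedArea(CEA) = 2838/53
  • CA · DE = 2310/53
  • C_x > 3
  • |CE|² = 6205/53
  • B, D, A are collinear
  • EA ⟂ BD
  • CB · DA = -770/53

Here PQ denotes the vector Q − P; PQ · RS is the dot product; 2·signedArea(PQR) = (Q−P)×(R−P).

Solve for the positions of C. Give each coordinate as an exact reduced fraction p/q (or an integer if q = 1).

C = (207/53, -44/53)

1. C_x = 207/53  [CA · DE = 2310/53 ∩ 2·signedArea(CEA) = 2838/53]
2. C_y = -44/53  [CA · DE = 2310/53 ∩ 2·signedArea(CEA) = 2838/53]
   → C = (207/53, -44/53)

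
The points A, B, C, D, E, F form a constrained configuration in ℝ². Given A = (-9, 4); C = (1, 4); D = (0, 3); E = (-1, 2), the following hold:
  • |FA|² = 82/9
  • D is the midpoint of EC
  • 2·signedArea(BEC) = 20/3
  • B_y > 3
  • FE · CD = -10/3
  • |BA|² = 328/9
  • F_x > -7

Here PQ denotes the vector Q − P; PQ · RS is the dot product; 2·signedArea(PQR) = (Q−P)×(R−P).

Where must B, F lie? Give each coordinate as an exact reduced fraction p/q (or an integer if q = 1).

B = (-3, 10/3)
F = (-6, 11/3)

1. B_x = -3  [line -2·x + 2·y + -38/3 = 0 ∩ |BA|² = 328/9]
2. B_y = 10/3  [line -2·x + 2·y + -38/3 = 0 ∩ |BA|² = 328/9]
   → B = (-3, 10/3)
3. F_x = -6  [line 1·x + 1·y + 7/3 = 0 ∩ |FA|² = 82/9]
4. F_y = 11/3  [line 1·x + 1·y + 7/3 = 0 ∩ |FA|² = 82/9]
   → F = (-6, 11/3)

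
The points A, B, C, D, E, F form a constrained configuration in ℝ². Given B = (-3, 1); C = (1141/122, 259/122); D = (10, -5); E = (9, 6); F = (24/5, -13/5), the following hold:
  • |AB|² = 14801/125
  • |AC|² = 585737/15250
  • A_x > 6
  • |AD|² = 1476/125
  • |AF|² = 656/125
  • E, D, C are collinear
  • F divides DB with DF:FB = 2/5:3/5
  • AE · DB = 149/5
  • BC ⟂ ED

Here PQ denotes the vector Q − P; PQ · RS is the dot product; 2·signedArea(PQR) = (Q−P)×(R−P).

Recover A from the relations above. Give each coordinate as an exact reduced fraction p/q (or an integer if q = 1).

A = (172/25, -89/25)

1. A_x = 172/25  [line 13·x + -6·y + -554/5 = 0 ∩ |AD|² = 1476/125]
2. A_y = -89/25  [line 13·x + -6·y + -554/5 = 0 ∩ |AD|² = 1476/125]
   → A = (172/25, -89/25)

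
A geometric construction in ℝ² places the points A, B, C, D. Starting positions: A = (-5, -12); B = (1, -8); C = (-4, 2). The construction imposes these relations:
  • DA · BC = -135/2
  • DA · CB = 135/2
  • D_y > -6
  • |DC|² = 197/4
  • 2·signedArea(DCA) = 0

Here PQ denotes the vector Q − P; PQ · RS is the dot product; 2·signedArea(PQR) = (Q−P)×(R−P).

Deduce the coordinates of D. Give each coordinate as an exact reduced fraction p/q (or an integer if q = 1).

1. D_x = -9/2  [2·signedArea(DCA) = 0 ∩ DA · BC = -135/2]
2. D_y = -5  [2·signedArea(DCA) = 0 ∩ DA · BC = -135/2]
   → D = (-9/2, -5)

D = (-9/2, -5)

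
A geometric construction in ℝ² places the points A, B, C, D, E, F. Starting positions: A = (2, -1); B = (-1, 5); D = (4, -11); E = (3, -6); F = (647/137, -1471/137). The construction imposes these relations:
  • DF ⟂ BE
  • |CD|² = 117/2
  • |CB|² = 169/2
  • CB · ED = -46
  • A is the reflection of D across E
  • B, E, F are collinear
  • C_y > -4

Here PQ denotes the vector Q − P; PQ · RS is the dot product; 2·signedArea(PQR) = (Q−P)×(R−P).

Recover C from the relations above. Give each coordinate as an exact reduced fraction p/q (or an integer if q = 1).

1. C_x = 5/2  [line -1·x + 5·y + 20 = 0 ∩ |CD|² = 117/2]
2. C_y = -7/2  [line -1·x + 5·y + 20 = 0 ∩ |CD|² = 117/2]
   → C = (5/2, -7/2)

C = (5/2, -7/2)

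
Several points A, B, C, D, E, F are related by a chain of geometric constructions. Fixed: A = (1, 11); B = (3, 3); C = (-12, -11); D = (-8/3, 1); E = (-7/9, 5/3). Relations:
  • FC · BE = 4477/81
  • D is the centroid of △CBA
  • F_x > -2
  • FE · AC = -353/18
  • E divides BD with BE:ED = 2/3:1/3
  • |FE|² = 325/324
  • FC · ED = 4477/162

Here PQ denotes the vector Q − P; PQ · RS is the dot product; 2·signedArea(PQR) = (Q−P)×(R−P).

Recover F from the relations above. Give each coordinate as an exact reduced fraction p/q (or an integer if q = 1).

1. F_x = -31/18  [FC · ED = 4477/162 ∩ FE · AC = -353/18]
2. F_y = 4/3  [FC · ED = 4477/162 ∩ FE · AC = -353/18]
   → F = (-31/18, 4/3)

F = (-31/18, 4/3)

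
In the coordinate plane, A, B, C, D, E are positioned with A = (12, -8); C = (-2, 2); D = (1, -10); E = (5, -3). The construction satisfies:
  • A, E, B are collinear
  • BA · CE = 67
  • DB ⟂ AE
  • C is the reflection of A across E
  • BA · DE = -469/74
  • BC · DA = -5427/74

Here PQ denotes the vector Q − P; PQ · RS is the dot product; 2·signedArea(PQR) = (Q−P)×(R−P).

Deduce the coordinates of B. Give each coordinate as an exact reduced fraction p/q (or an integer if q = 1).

1. B_x = 419/74  [A, E, B are collinear ∩ DB ⟂ AE]
2. B_y = -257/74  [A, E, B are collinear ∩ DB ⟂ AE]
   → B = (419/74, -257/74)

B = (419/74, -257/74)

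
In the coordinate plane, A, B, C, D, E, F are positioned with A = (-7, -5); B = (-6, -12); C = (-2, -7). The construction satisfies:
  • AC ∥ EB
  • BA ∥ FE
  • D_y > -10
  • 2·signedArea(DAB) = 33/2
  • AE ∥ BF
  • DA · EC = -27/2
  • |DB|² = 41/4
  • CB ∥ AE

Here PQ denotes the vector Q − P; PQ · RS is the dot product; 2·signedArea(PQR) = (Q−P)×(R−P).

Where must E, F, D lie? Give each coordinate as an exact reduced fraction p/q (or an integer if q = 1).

D = (-4, -19/2)
E = (-11, -10)
F = (-10, -17)

1. E_x = -11  [AC ∥ EB ∩ CB ∥ AE]
2. E_y = -10  [AC ∥ EB ∩ CB ∥ AE]
   → E = (-11, -10)
3. F_x = -10  [BA ∥ FE ∩ AE ∥ BF]
4. F_y = -17  [BA ∥ FE ∩ AE ∥ BF]
   → F = (-10, -17)
5. D_x = -4  [DA · EC = -27/2 ∩ 2·signedArea(DAB) = 33/2]
6. D_y = -19/2  [DA · EC = -27/2 ∩ 2·signedArea(DAB) = 33/2]
   → D = (-4, -19/2)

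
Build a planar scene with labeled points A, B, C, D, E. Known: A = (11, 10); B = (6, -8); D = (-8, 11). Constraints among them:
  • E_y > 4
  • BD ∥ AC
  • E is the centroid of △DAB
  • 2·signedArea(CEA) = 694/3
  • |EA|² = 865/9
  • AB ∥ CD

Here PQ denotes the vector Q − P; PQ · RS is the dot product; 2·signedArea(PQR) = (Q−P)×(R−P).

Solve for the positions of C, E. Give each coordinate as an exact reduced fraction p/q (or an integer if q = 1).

C = (-3, 29)
E = (3, 13/3)

1. C_x = -3  [AB ∥ CD ∩ BD ∥ AC]
2. C_y = 29  [AB ∥ CD ∩ BD ∥ AC]
   → C = (-3, 29)
3. E_x = 3  [E is the centroid of △DAB]
4. E_y = 13/3  [E is the centroid of △DAB]
   → E = (3, 13/3)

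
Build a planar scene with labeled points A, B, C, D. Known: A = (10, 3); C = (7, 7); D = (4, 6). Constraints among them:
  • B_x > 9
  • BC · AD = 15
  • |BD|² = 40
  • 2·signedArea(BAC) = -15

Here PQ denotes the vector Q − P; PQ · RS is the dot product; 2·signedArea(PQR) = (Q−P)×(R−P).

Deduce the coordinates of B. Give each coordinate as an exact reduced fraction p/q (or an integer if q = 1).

1. B_x = 10  [2·signedArea(BAC) = -15 ∩ BC · AD = 15]
2. B_y = 8  [2·signedArea(BAC) = -15 ∩ BC · AD = 15]
   → B = (10, 8)

B = (10, 8)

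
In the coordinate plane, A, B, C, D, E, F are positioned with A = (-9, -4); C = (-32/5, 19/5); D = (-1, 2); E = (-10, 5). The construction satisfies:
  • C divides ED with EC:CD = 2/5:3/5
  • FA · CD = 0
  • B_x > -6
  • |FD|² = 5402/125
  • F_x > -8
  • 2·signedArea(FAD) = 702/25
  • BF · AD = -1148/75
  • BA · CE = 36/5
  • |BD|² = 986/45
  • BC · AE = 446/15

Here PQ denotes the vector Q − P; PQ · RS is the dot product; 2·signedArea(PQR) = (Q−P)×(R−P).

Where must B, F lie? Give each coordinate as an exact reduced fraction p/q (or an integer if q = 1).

B = (-82/15, 3/5)
F = (-186/25, 17/25)

1. B_x = -82/15  [BC · AE = 446/15 ∩ BA · CE = 36/5]
2. B_y = 3/5  [BC · AE = 446/15 ∩ BA · CE = 36/5]
   → B = (-82/15, 3/5)
3. F_x = -186/25  [FA · CD = 0 ∩ BF · AD = -1148/75]
4. F_y = 17/25  [FA · CD = 0 ∩ BF · AD = -1148/75]
   → F = (-186/25, 17/25)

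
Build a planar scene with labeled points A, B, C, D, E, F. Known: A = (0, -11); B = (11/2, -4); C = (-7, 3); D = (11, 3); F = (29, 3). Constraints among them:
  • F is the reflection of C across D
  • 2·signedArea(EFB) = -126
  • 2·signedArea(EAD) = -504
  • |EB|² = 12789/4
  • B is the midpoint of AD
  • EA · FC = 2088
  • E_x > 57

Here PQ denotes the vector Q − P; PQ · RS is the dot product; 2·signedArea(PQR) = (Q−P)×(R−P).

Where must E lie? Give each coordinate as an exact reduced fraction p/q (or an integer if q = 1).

1. E_x = 58  [EA · FC = 2088 ∩ 2·signedArea(EAD) = -504]
2. E_y = 17  [EA · FC = 2088 ∩ 2·signedArea(EAD) = -504]
   → E = (58, 17)

E = (58, 17)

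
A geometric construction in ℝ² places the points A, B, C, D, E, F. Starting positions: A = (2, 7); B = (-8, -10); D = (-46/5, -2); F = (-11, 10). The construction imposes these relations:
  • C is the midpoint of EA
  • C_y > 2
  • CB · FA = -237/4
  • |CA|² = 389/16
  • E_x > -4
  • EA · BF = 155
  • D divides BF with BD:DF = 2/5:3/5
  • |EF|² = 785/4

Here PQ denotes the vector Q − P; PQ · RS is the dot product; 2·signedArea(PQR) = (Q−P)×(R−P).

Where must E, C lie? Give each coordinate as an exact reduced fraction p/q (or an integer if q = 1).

C = (-1/2, 11/4)
E = (-3, -3/2)

1. E_x = -3  [line 3·x + -20·y + -21 = 0 ∩ |EF|² = 785/4]
2. E_y = -3/2  [line 3·x + -20·y + -21 = 0 ∩ |EF|² = 785/4]
   → E = (-3, -3/2)
3. C_x = -1/2  [C is the midpoint of EA]
4. C_y = 11/4  [C is the midpoint of EA]
   → C = (-1/2, 11/4)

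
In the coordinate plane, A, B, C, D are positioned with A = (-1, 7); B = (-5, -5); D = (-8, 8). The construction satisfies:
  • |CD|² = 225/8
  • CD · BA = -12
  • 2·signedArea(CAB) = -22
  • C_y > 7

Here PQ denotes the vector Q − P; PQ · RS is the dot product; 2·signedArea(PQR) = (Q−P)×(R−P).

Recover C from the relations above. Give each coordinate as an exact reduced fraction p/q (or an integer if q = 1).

1. C_x = -11/4  [2·signedArea(CAB) = -22 ∩ CD · BA = -12]
2. C_y = 29/4  [2·signedArea(CAB) = -22 ∩ CD · BA = -12]
   → C = (-11/4, 29/4)

C = (-11/4, 29/4)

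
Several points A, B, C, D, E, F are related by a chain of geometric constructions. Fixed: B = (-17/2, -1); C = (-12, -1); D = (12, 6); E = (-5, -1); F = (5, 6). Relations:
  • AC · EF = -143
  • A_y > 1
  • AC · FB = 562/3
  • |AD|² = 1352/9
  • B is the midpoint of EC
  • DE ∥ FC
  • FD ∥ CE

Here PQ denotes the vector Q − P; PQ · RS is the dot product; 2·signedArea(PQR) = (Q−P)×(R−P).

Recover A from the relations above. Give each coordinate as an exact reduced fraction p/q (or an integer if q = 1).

A = (2/3, 4/3)

1. A_x = 2/3  [AC · EF = -143 ∩ AC · FB = 562/3]
2. A_y = 4/3  [AC · EF = -143 ∩ AC · FB = 562/3]
   → A = (2/3, 4/3)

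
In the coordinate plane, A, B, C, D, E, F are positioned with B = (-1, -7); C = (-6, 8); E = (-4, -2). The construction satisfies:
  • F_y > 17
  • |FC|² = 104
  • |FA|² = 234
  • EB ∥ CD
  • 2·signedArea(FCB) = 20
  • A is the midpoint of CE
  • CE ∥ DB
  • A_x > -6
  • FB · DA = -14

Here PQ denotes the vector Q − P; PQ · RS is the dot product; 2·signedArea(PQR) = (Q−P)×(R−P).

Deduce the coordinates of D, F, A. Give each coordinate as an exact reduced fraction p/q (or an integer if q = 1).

A = (-5, 3)
D = (-3, 3)
F = (-8, 18)

1. D_x = -3  [CE ∥ DB ∩ EB ∥ CD]
2. D_y = 3  [CE ∥ DB ∩ EB ∥ CD]
   → D = (-3, 3)
3. F_x = -8  [line 15·x + 5·y + 30 = 0 ∩ |FC|² = 104]
4. F_y = 18  [line 15·x + 5·y + 30 = 0 ∩ |FC|² = 104]
   → F = (-8, 18)
5. A_x = -5  [FB · DA = -14 ∩ A is the midpoint of CE]
6. A_y = 3  [FB · DA = -14 ∩ A is the midpoint of CE]
   → A = (-5, 3)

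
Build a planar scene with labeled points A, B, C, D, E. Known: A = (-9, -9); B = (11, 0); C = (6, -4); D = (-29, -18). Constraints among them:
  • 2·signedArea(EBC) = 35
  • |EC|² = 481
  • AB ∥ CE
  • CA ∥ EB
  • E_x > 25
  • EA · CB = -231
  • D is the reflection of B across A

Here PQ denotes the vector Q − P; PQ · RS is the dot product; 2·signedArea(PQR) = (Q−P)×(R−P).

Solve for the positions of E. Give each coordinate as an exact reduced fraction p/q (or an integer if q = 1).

E = (26, 5)

1. E_x = 26  [CA ∥ EB ∩ AB ∥ CE]
2. E_y = 5  [CA ∥ EB ∩ AB ∥ CE]
   → E = (26, 5)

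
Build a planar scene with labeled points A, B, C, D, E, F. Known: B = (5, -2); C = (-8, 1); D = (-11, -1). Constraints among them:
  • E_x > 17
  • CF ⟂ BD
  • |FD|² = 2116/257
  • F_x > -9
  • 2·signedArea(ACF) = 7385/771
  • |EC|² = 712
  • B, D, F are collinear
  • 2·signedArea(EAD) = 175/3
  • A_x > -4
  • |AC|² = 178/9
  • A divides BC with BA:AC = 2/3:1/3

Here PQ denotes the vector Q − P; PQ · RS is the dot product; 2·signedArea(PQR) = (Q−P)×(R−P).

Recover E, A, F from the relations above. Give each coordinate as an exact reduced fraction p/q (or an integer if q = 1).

A = (-11/3, 0)
E = (18, -5)
F = (-2091/257, -303/257)

1. A_x = -11/3  [A divides BC with BA:AC = 2/3:1/3]
2. A_y = 0  [A divides BC with BA:AC = 2/3:1/3]
   → A = (-11/3, 0)
3. F_x = -2091/257  [B, D, F are collinear ∩ CF ⟂ BD]
4. F_y = -303/257  [B, D, F are collinear ∩ CF ⟂ BD]
   → F = (-2091/257, -303/257)
5. E_x = 18  [line 1·x + -22/3·y + -164/3 = 0 ∩ |EC|² = 712]
6. E_y = -5  [line 1·x + -22/3·y + -164/3 = 0 ∩ |EC|² = 712]
   → E = (18, -5)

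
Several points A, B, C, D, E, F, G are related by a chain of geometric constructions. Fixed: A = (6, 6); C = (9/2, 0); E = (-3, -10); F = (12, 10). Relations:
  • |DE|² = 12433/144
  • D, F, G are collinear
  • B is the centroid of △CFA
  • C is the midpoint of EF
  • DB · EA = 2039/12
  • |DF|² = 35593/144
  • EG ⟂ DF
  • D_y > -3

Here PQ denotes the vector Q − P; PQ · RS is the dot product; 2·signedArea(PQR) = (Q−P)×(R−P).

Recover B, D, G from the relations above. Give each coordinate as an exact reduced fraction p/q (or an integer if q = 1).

1. B_x = 15/2  [B is the centroid of △CFA]
2. B_y = 16/3  [B is the centroid of △CFA]
   → B = (15/2, 16/3)
3. D_x = 9/4  [line -9·x + -16·y + -205/12 = 0 ∩ |DF|² = 35593/144]
4. D_y = -7/3  [line -9·x + -16·y + -205/12 = 0 ∩ |DF|² = 35593/144]
   → D = (9/4, -7/3)
5. G_x = -124539/35593  [D, F, G are collinear ∩ EG ⟂ DF]
6. G_y = -341890/35593  [D, F, G are collinear ∩ EG ⟂ DF]
   → G = (-124539/35593, -341890/35593)

B = (15/2, 16/3)
D = (9/4, -7/3)
G = (-124539/35593, -341890/35593)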